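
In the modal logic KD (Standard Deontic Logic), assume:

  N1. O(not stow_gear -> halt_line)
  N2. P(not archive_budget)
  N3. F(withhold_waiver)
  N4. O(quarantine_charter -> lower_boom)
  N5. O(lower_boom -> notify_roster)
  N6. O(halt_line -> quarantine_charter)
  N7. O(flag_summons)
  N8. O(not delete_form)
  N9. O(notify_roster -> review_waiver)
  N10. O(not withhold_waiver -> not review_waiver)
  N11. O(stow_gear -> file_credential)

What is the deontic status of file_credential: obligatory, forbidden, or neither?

Premise 3 is F(withhold_waiver), i.e. O(not withhold_waiver).
Premise 10 is O(not withhold_waiver -> not review_waiver); since O(not withhold_waiver), deontic closure gives O(not review_waiver).
Premise 9 is O(notify_roster -> review_waiver); contrapositively O(not review_waiver -> not notify_roster). Since O(not review_waiver) holds, K gives O(not notify_roster).
Premise 5 is O(lower_boom -> notify_roster); contrapositively O(not notify_roster -> not lower_boom). Since O(not notify_roster) holds, K gives O(not lower_boom).
The contrapositive of premise 4 (O(quarantine_charter -> lower_boom)) is O(not lower_boom -> not quarantine_charter), and O(not lower_boom) is already established, so O(not quarantine_charter).
Premise 6 is O(halt_line -> quarantine_charter); contrapositively O(not quarantine_charter -> not halt_line). Since O(not quarantine_charter) holds, K gives O(not halt_line).
Premise 1, O(not stow_gear -> halt_line), contraposes to O(not halt_line -> stow_gear); with O(not halt_line) we get O(stow_gear).
Premise 11 is O(stow_gear -> file_credential); since O(stow_gear), deontic closure gives O(file_credential).
Premises 2, 7, 8 do not contribute to this derivation.
Hence file_credential is obligatory.

Obligatory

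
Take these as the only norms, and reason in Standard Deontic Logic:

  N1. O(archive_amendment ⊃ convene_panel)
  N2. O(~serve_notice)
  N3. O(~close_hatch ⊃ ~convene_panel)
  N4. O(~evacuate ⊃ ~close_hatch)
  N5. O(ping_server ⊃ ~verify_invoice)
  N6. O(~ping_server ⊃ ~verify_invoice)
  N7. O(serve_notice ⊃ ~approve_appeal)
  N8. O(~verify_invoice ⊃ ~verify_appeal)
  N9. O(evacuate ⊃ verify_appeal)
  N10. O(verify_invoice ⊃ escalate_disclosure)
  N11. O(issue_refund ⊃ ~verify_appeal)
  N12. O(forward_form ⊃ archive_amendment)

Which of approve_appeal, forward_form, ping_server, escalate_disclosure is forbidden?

forward_form

By case analysis on ~ping_server: premise 6 gives O(~ping_server ⊃ ~verify_invoice) and premise 5 gives O(ping_server ⊃ ~verify_invoice), so O(~verify_invoice) either way.
From O(~verify_invoice) and premise 8, O(~verify_invoice ⊃ ~verify_appeal), we obtain O(~verify_appeal).
Premise 9 is O(evacuate ⊃ verify_appeal); contrapositively O(~verify_appeal ⊃ ~evacuate). Since O(~verify_appeal) holds, K gives O(~evacuate).
Premise 4 is O(~evacuate ⊃ ~close_hatch); since O(~evacuate), deontic closure gives O(~close_hatch).
Applying K to premise 3 (O(~close_hatch ⊃ ~convene_panel)) and O(~close_hatch) yields O(~convene_panel).
The contrapositive of premise 1 (O(archive_amendment ⊃ convene_panel)) is O(~convene_panel ⊃ ~archive_amendment), and O(~convene_panel) is already established, so O(~archive_amendment).
Premise 12, O(forward_form ⊃ archive_amendment), contraposes to O(~archive_amendment ⊃ ~forward_form); with O(~archive_amendment) we get O(~forward_form).
So O(~forward_form) holds, i.e. forward_form is forbidden. None of the other listed options is forbidden under the premises.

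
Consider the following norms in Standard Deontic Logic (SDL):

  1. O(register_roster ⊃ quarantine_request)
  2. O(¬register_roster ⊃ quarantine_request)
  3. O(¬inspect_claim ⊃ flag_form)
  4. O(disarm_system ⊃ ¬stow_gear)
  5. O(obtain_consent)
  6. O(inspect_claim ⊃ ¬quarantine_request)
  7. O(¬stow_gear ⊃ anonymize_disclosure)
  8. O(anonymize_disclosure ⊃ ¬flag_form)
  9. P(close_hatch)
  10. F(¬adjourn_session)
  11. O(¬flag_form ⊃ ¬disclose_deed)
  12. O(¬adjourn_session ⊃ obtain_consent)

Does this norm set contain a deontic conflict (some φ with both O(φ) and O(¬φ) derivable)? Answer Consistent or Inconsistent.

Premise 12 is O(¬adjourn_session ⊃ obtain_consent); even if O(obtain_consent) held, inferring O(¬adjourn_session) would be affirming the consequent — invalid.
So O(¬adjourn_session) is not derivable, and the apparent clash with O(adjourn_session) does not arise.
A world satisfying every obligation exists (e.g. adjourn_session=true, anonymize_disclosure=false, close_hatch=false, disarm_system=false, disclose_deed=false, flag_form=true, inspect_claim=false, obtain_consent=true, quarantine_request=true, register_roster=false, stow_gear=true); no atom is both obligatory and forbidden, so the set is consistent.

Consistent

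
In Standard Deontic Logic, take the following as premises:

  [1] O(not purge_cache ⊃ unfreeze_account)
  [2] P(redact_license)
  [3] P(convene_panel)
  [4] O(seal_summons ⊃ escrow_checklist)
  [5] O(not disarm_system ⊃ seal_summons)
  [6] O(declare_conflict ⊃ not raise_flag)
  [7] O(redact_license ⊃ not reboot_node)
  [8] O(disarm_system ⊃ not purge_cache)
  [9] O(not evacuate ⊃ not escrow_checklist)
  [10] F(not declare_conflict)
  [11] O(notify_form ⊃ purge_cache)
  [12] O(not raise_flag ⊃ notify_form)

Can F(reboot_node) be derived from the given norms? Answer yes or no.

Premise 7 is O(redact_license ⊃ not reboot_node), but O(redact_license) is not derivable from the premises (the permission P(redact_license) asserts only not O(not redact_license), not O(redact_license)), so it does not yield O(not reboot_node).
No other premise forces O(not reboot_node). An ideal world satisfying every premise can still have reboot_node true, so F(reboot_node) is not derivable.

No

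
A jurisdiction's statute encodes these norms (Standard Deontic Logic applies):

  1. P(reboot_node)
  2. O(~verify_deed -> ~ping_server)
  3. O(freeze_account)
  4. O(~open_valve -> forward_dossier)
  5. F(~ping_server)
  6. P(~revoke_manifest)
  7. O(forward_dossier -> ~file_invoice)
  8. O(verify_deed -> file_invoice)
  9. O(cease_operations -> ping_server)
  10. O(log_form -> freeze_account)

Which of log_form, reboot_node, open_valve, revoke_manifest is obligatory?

Premise 5, F(~ping_server), is equivalent to O(ping_server).
Premise 2, O(~verify_deed -> ~ping_server), contraposes to O(ping_server -> verify_deed); with O(ping_server) we get O(verify_deed).
Applying K to premise 8 (O(verify_deed -> file_invoice)) and O(verify_deed) yields O(file_invoice).
Premise 7 is O(forward_dossier -> ~file_invoice); contrapositively O(file_invoice -> ~forward_dossier). Since O(file_invoice) holds, K gives O(~forward_dossier).
Premise 4, O(~open_valve -> forward_dossier), contraposes to O(~forward_dossier -> open_valve); with O(~forward_dossier) we get O(open_valve).
So O(open_valve) holds — open_valve is obligatory. None of the other listed options is made obligatory by any chain of premises.

open_valve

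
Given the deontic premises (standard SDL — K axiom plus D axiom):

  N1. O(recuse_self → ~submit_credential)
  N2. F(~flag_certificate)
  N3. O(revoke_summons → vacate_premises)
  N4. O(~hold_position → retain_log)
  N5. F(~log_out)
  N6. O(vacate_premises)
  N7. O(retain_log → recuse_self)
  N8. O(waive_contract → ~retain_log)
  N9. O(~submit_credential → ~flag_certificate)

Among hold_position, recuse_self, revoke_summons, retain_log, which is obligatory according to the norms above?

hold_position

Premise 2, F(~flag_certificate), is equivalent to O(flag_certificate).
Premise 9, O(~submit_credential → ~flag_certificate), contraposes to O(flag_certificate → submit_credential); with O(flag_certificate) we get O(submit_credential).
Premise 1, O(recuse_self → ~submit_credential), contraposes to O(submit_credential → ~recuse_self); with O(submit_credential) we get O(~recuse_self).
Premise 7 is O(retain_log → recuse_self); contrapositively O(~recuse_self → ~retain_log). Since O(~recuse_self) holds, K gives O(~retain_log).
Premise 4 is O(~hold_position → retain_log); contrapositively O(~retain_log → hold_position). Since O(~retain_log) holds, K gives O(hold_position).
So O(hold_position) holds — hold_position is obligatory. None of the other listed options is made obligatory by any chain of premises.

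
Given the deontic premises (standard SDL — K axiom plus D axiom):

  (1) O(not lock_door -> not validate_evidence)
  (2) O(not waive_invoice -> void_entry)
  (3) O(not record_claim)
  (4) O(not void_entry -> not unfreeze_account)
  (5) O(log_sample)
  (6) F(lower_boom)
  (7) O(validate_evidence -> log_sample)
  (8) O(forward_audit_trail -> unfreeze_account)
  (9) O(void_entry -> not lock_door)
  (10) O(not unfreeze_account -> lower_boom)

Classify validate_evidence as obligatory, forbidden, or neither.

Forbidden

Premise 6, F(lower_boom), is equivalent to O(not lower_boom).
The contrapositive of premise 10 (O(not unfreeze_account -> lower_boom)) is O(not lower_boom -> unfreeze_account), and O(not lower_boom) is already established, so O(unfreeze_account).
Premise 4, O(not void_entry -> not unfreeze_account), contraposes to O(unfreeze_account -> void_entry); with O(unfreeze_account) we get O(void_entry).
With premise 9, O(void_entry -> not lock_door), the K-axiom yields O(not lock_door).
Applying K to premise 1 (O(not lock_door -> not validate_evidence)) and O(not lock_door) yields O(not validate_evidence).
Premises 2, 3, 5, 7, 8 do not contribute to this derivation.
Thus O(not validate_evidence), which is F(validate_evidence): validate_evidence is forbidden.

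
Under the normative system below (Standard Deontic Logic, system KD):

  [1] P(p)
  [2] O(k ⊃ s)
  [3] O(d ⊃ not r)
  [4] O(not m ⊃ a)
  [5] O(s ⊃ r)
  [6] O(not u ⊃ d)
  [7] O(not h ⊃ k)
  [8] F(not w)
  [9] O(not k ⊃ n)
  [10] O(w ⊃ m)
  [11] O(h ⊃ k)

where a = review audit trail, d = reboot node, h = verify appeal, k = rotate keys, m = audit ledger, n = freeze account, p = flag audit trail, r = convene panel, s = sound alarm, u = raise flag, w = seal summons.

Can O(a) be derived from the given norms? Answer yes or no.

No

Premise 4 is O(not m ⊃ a), but O(not m) is not derivable from the premises, so it does not yield O(a).
No other premise forces O(a). An ideal world satisfying every premise can still have a false, so O(a) is not derivable.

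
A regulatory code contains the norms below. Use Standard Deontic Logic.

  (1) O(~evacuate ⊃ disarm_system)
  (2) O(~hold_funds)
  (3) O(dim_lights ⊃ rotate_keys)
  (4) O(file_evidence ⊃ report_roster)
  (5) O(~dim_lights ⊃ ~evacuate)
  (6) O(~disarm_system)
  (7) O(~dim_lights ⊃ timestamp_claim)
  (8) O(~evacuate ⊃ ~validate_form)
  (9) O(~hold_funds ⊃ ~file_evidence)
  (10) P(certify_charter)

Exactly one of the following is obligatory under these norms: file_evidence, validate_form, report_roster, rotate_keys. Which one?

From premise 6 we have O(~disarm_system).
Premise 1 is O(~evacuate ⊃ disarm_system); contrapositively O(~disarm_system ⊃ evacuate). Since O(~disarm_system) holds, K gives O(evacuate).
Premise 5, O(~dim_lights ⊃ ~evacuate), contraposes to O(evacuate ⊃ dim_lights); with O(evacuate) we get O(dim_lights).
From O(dim_lights) and premise 3, O(dim_lights ⊃ rotate_keys), we obtain O(rotate_keys).
So O(rotate_keys) holds — rotate_keys is obligatory. None of the other listed options is made obligatory by any chain of premises.

rotate_keys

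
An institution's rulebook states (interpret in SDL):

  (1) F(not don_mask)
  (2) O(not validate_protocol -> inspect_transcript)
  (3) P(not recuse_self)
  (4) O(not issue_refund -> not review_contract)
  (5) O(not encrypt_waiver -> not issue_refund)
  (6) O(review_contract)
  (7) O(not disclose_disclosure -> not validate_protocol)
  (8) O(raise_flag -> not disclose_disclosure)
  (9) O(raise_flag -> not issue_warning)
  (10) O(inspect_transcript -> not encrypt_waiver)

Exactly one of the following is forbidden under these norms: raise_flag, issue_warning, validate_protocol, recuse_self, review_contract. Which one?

raise_flag

Premise 6 gives O(review_contract).
Premise 4 is O(not issue_refund -> not review_contract); contrapositively O(review_contract -> issue_refund). Since O(review_contract) holds, K gives O(issue_refund).
Premise 5 is O(not encrypt_waiver -> not issue_refund); contrapositively O(issue_refund -> encrypt_waiver). Since O(issue_refund) holds, K gives O(encrypt_waiver).
Premise 10 is O(inspect_transcript -> not encrypt_waiver); contrapositively O(encrypt_waiver -> not inspect_transcript). Since O(encrypt_waiver) holds, K gives O(not inspect_transcript).
Premise 2, O(not validate_protocol -> inspect_transcript), contraposes to O(not inspect_transcript -> validate_protocol); with O(not inspect_transcript) we get O(validate_protocol).
Premise 7 is O(not disclose_disclosure -> not validate_protocol); contrapositively O(validate_protocol -> disclose_disclosure). Since O(validate_protocol) holds, K gives O(disclose_disclosure).
The contrapositive of premise 8 (O(raise_flag -> not disclose_disclosure)) is O(disclose_disclosure -> not raise_flag), and O(disclose_disclosure) is already established, so O(not raise_flag).
So O(not raise_flag) holds, i.e. raise_flag is forbidden. None of the other listed options is forbidden under the premises.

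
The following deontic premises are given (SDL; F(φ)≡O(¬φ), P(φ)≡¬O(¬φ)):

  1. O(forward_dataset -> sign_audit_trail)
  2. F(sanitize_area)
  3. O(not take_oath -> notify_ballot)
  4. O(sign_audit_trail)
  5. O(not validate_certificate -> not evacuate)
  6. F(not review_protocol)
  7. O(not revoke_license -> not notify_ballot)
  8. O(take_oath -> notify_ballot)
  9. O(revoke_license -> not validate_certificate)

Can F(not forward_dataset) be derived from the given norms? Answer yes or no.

Premise 1 is O(forward_dataset -> sign_audit_trail); even if O(sign_audit_trail) held, inferring O(forward_dataset) would be affirming the consequent — invalid.
No other premise forces O(forward_dataset). An ideal world satisfying every premise can still have not forward_dataset true, so F(not forward_dataset) is not derivable.

No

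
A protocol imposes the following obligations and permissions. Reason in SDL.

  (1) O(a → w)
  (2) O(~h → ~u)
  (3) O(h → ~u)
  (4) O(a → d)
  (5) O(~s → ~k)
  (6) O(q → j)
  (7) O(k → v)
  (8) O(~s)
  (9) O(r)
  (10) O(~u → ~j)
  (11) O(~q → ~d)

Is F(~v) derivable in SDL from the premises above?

Premise 7 is O(k → v), but O(k) is not derivable from the premises, so it does not yield O(v).
No other premise forces O(v). An ideal world satisfying every premise can still have ~v true, so F(~v) is not derivable.

No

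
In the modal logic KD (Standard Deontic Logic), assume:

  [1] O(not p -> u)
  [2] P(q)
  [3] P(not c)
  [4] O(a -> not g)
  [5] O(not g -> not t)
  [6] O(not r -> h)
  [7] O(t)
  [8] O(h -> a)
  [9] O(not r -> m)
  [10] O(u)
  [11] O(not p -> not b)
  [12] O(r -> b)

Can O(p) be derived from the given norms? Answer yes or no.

Yes

Premise 7 gives O(t).
The contrapositive of premise 5 (O(not g -> not t)) is O(t -> g), and O(t) is already established, so O(g).
Premise 4, O(a -> not g), contraposes to O(g -> not a); with O(g) we get O(not a).
The contrapositive of premise 8 (O(h -> a)) is O(not a -> not h), and O(not a) is already established, so O(not h).
The contrapositive of premise 6 (O(not r -> h)) is O(not h -> r), and O(not h) is already established, so O(r).
With premise 12, O(r -> b), the K-axiom yields O(b).
Premise 11 is O(not p -> not b); contrapositively O(b -> p). Since O(b) holds, K gives O(p).
Premises 1, 2, 3, 9, 10 do not contribute to this derivation.
So O(p) follows.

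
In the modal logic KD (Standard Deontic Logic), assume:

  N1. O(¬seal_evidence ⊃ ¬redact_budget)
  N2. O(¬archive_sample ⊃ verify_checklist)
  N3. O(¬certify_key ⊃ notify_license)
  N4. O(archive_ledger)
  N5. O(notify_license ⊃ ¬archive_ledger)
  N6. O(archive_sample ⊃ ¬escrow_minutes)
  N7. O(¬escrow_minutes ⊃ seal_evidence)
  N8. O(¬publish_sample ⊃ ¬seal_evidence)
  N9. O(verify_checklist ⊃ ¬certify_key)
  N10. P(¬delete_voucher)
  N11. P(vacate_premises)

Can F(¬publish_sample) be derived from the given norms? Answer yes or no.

From premise 4 we have O(archive_ledger).
Premise 5 is O(notify_license ⊃ ¬archive_ledger); contrapositively O(archive_ledger ⊃ ¬notify_license). Since O(archive_ledger) holds, K gives O(¬notify_license).
The contrapositive of premise 3 (O(¬certify_key ⊃ notify_license)) is O(¬notify_license ⊃ certify_key), and O(¬notify_license) is already established, so O(certify_key).
The contrapositive of premise 9 (O(verify_checklist ⊃ ¬certify_key)) is O(certify_key ⊃ ¬verify_checklist), and O(certify_key) is already established, so O(¬verify_checklist).
Premise 2, O(¬archive_sample ⊃ verify_checklist), contraposes to O(¬verify_checklist ⊃ archive_sample); with O(¬verify_checklist) we get O(archive_sample).
Applying K to premise 6 (O(archive_sample ⊃ ¬escrow_minutes)) and O(archive_sample) yields O(¬escrow_minutes).
From O(¬escrow_minutes) and premise 7, O(¬escrow_minutes ⊃ seal_evidence), we obtain O(seal_evidence).
The contrapositive of premise 8 (O(¬publish_sample ⊃ ¬seal_evidence)) is O(seal_evidence ⊃ publish_sample), and O(seal_evidence) is already established, so O(publish_sample).
Premises 1, 10, 11 do not contribute to this derivation.
So O(publish_sample) holds, i.e. F(¬publish_sample). The claim follows.

Yes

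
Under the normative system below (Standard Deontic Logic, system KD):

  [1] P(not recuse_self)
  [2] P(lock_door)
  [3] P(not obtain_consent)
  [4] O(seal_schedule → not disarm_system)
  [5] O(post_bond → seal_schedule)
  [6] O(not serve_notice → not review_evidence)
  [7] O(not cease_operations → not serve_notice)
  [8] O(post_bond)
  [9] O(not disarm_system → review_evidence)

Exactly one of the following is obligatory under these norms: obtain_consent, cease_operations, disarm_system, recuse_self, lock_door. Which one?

cease_operations

From premise 8 we have O(post_bond).
From O(post_bond) and premise 5, O(post_bond → seal_schedule), we obtain O(seal_schedule).
Premise 4 is O(seal_schedule → not disarm_system); since O(seal_schedule), deontic closure gives O(not disarm_system).
From O(not disarm_system) and premise 9, O(not disarm_system → review_evidence), we obtain O(review_evidence).
Premise 6 is O(not serve_notice → not review_evidence); contrapositively O(review_evidence → serve_notice). Since O(review_evidence) holds, K gives O(serve_notice).
Premise 7, O(not cease_operations → not serve_notice), contraposes to O(serve_notice → cease_operations); with O(serve_notice) we get O(cease_operations).
So O(cease_operations) holds — cease_operations is obligatory. None of the other listed options is made obligatory by any chain of premises.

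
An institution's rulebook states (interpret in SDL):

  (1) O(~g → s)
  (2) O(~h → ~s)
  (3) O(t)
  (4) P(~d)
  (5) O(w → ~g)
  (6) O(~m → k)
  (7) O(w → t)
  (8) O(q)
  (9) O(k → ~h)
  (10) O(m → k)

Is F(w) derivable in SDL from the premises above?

Yes

Premises 6 and 10 cover both cases: O(~m → k) and O(m → k). Since ~m ∨ m is a tautology, O(k) follows.
Applying K to premise 9 (O(k → ~h)) and O(k) yields O(~h).
Premise 2 is O(~h → ~s); since O(~h), deontic closure gives O(~s).
Premise 1 is O(~g → s); contrapositively O(~s → g). Since O(~s) holds, K gives O(g).
The contrapositive of premise 5 (O(w → ~g)) is O(g → ~w), and O(g) is already established, so O(~w).
Premises 3, 4, 7, 8 do not contribute to this derivation.
So O(~w) holds, i.e. F(w). The claim follows.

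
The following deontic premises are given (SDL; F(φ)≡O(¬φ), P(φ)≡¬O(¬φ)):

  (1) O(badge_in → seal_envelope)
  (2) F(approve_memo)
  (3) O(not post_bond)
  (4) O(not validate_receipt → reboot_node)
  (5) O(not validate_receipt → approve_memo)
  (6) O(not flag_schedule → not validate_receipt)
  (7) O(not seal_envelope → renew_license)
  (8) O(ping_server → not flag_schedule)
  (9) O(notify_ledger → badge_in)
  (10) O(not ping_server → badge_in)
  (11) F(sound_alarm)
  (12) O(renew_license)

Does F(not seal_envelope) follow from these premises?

Premise 2, F(approve_memo), is equivalent to O(not approve_memo).
The contrapositive of premise 5 (O(not validate_receipt → approve_memo)) is O(not approve_memo → validate_receipt), and O(not approve_memo) is already established, so O(validate_receipt).
Premise 6 is O(not flag_schedule → not validate_receipt); contrapositively O(validate_receipt → flag_schedule). Since O(validate_receipt) holds, K gives O(flag_schedule).
Premise 8, O(ping_server → not flag_schedule), contraposes to O(flag_schedule → not ping_server); with O(flag_schedule) we get O(not ping_server).
With premise 10, O(not ping_server → badge_in), the K-axiom yields O(badge_in).
Premise 1 is O(badge_in → seal_envelope); since O(badge_in), deontic closure gives O(seal_envelope).
Premises 3, 4, 7, 9, 11, 12 do not contribute to this derivation.
So O(seal_envelope) holds, i.e. F(not seal_envelope). The claim follows.

Yes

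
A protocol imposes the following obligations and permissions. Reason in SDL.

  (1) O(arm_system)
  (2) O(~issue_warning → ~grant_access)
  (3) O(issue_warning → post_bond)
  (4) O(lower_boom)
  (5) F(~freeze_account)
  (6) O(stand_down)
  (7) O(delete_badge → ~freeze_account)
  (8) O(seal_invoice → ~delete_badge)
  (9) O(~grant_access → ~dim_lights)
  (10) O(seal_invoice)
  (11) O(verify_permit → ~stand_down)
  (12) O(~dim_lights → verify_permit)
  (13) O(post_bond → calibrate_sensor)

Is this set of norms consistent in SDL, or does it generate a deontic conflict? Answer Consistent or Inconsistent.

Premise 7 is O(delete_badge → ~freeze_account), but O(delete_badge) is not derivable from the premises, so it does not yield O(~freeze_account).
So O(~freeze_account) is not derivable, and the apparent clash with O(freeze_account) does not arise.
A world satisfying every obligation exists (e.g. arm_system=true, calibrate_sensor=true, delete_badge=false, dim_lights=true, freeze_account=true, grant_access=true, issue_warning=true, lower_boom=true, post_bond=true, seal_invoice=true, stand_down=true, verify_permit=false); no atom is both obligatory and forbidden, so the set is consistent.

Consistent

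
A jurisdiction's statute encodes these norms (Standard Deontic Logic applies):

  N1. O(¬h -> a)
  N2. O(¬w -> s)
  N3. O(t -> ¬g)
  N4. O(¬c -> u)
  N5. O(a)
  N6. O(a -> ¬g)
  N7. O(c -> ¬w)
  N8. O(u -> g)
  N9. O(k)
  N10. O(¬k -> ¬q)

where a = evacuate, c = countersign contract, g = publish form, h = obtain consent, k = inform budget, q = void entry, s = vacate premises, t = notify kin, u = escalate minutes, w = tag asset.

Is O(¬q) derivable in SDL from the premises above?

Premise 10 is O(¬k -> ¬q), but O(¬k) is not derivable from the premises, so it does not yield O(¬q).
No other premise forces O(¬q). An ideal world satisfying every premise can still have ¬q false, so O(¬q) is not derivable.

No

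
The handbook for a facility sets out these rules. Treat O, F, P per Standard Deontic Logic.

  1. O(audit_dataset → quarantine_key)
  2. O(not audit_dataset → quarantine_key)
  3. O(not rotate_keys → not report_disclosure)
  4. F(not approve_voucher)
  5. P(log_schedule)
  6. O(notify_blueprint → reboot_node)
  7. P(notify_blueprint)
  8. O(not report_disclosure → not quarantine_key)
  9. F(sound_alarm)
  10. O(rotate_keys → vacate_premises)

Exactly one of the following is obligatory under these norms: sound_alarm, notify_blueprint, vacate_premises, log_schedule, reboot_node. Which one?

Premises 1 and 2 are O(audit_dataset → quarantine_key) and O(not audit_dataset → quarantine_key); every ideal world satisfies audit_dataset or not audit_dataset, so in either case quarantine_key holds — hence O(quarantine_key).
Premise 8, O(not report_disclosure → not quarantine_key), contraposes to O(quarantine_key → report_disclosure); with O(quarantine_key) we get O(report_disclosure).
Premise 3 is O(not rotate_keys → not report_disclosure); contrapositively O(report_disclosure → rotate_keys). Since O(report_disclosure) holds, K gives O(rotate_keys).
Premise 10 is O(rotate_keys → vacate_premises); since O(rotate_keys), deontic closure gives O(vacate_premises).
So O(vacate_premises) holds — vacate_premises is obligatory. None of the other listed options is made obligatory by any chain of premises.

vacate_premises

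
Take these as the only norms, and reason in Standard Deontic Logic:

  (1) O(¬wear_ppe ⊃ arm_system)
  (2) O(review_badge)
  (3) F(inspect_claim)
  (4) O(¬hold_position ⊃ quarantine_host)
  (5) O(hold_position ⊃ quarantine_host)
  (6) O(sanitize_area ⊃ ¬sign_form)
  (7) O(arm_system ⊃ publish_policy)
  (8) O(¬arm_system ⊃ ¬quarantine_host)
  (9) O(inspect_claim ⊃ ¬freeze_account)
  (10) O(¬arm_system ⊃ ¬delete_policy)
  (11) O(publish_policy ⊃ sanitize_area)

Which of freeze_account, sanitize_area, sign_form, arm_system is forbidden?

sign_form

Premises 4 and 5 cover both cases: O(¬hold_position ⊃ quarantine_host) and O(hold_position ⊃ quarantine_host). Since ¬hold_position ∨ hold_position is a tautology, O(quarantine_host) follows.
The contrapositive of premise 8 (O(¬arm_system ⊃ ¬quarantine_host)) is O(quarantine_host ⊃ arm_system), and O(quarantine_host) is already established, so O(arm_system).
From O(arm_system) and premise 7, O(arm_system ⊃ publish_policy), we obtain O(publish_policy).
Applying K to premise 11 (O(publish_policy ⊃ sanitize_area)) and O(publish_policy) yields O(sanitize_area).
With premise 6, O(sanitize_area ⊃ ¬sign_form), the K-axiom yields O(¬sign_form).
So O(¬sign_form) holds, i.e. sign_form is forbidden. None of the other listed options is forbidden under the premises.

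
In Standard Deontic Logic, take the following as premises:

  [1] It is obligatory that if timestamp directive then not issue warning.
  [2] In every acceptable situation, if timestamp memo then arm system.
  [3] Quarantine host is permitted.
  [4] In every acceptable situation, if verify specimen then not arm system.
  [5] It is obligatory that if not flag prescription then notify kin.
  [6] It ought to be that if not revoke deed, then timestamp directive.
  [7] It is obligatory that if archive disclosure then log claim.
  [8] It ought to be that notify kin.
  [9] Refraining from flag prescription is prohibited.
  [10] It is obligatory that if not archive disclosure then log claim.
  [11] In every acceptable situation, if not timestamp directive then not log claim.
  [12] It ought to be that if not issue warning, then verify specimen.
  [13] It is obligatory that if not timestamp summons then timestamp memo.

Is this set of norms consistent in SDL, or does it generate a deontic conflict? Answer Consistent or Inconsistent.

Consistent

Premise 5 is O(¬flag_prescription → notify_kin); even if O(notify_kin) held, inferring O(¬flag_prescription) would be affirming the consequent — invalid.
So O(¬flag_prescription) is not derivable, and the apparent clash with O(flag_prescription) does not arise.
A world satisfying every obligation exists (e.g. archive_disclosure=false, arm_system=false, flag_prescription=true, issue_warning=false, log_claim=true, notify_kin=true, quarantine_host=false, revoke_deed=false, timestamp_directive=true, timestamp_memo=false, timestamp_summons=true, verify_specimen=true); no atom is both obligatory and forbidden, so the set is consistent.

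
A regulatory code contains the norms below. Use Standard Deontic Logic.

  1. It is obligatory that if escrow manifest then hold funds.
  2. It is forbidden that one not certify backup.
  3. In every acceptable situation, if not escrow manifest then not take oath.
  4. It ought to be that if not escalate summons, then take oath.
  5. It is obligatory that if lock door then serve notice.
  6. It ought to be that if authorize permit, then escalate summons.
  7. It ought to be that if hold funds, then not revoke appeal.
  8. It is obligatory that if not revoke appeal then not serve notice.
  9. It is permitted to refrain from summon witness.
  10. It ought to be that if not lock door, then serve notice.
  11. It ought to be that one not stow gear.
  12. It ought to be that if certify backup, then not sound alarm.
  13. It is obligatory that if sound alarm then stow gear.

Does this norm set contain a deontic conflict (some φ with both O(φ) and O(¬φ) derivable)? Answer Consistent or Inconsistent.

Premise 13 is O(sound_alarm → stow_gear), but O(sound_alarm) is not derivable from the premises, so it does not yield O(stow_gear).
So O(stow_gear) is not derivable, and the apparent clash with O(¬stow_gear) does not arise.
A world satisfying every obligation exists (e.g. authorize_permit=false, certify_backup=true, escalate_summons=true, escrow_manifest=false, hold_funds=false, lock_door=false, revoke_appeal=true, serve_notice=true, sound_alarm=false, stow_gear=false, summon_witness=false, take_oath=false); no atom is both obligatory and forbidden, so the set is consistent.

Consistent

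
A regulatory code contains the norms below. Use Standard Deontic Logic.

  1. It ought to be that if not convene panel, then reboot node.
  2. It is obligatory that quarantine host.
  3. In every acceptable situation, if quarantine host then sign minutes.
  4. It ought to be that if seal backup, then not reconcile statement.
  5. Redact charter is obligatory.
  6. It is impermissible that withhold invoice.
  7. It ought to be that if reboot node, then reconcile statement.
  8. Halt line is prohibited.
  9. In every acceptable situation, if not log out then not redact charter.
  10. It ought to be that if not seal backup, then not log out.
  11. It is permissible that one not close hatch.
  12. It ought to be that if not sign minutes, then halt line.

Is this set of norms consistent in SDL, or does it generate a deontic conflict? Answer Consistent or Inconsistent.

Consistent

Premise 12 is O(¬sign_minutes → halt_line), but O(¬sign_minutes) is not derivable from the premises, so it does not yield O(halt_line).
So O(halt_line) is not derivable, and the apparent clash with O(¬halt_line) does not arise.
A world satisfying every obligation exists (e.g. close_hatch=false, convene_panel=true, halt_line=false, log_out=true, quarantine_host=true, reboot_node=false, reconcile_statement=false, redact_charter=true, seal_backup=true, sign_minutes=true, withhold_invoice=false); no atom is both obligatory and forbidden, so the set is consistent.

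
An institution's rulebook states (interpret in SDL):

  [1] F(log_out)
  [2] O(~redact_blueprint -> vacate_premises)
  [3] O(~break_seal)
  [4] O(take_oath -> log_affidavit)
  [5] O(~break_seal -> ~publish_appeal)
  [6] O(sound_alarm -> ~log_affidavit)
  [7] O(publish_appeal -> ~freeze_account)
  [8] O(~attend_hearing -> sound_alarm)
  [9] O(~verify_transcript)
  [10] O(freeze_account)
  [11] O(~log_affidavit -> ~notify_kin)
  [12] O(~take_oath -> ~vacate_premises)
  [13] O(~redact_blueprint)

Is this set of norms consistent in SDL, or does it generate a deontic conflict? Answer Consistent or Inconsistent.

Consistent

Premise 7 is O(publish_appeal -> ~freeze_account), but O(publish_appeal) is not derivable from the premises, so it does not yield O(~freeze_account).
So O(~freeze_account) is not derivable, and the apparent clash with O(freeze_account) does not arise.
A world satisfying every obligation exists (e.g. attend_hearing=true, break_seal=false, freeze_account=true, log_affidavit=true, log_out=false, notify_kin=false, publish_appeal=false, redact_blueprint=false, sound_alarm=false, take_oath=true, vacate_premises=true, verify_transcript=false); no atom is both obligatory and forbidden, so the set is consistent.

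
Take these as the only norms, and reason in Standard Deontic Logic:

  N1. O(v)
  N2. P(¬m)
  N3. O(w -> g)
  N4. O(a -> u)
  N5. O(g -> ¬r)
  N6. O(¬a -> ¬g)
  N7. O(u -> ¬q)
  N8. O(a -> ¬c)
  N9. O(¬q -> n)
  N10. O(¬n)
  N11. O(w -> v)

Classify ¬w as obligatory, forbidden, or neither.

Obligatory

From premise 10 we have O(¬n).
The contrapositive of premise 9 (O(¬q -> n)) is O(¬n -> q), and O(¬n) is already established, so O(q).
Premise 7 is O(u -> ¬q); contrapositively O(q -> ¬u). Since O(q) holds, K gives O(¬u).
Premise 4 is O(a -> u); contrapositively O(¬u -> ¬a). Since O(¬u) holds, K gives O(¬a).
Premise 6 is O(¬a -> ¬g); since O(¬a), deontic closure gives O(¬g).
Premise 3 is O(w -> g); contrapositively O(¬g -> ¬w). Since O(¬g) holds, K gives O(¬w).
Premises 1, 2, 5, 8, 11 do not contribute to this derivation.
Hence ¬w is obligatory.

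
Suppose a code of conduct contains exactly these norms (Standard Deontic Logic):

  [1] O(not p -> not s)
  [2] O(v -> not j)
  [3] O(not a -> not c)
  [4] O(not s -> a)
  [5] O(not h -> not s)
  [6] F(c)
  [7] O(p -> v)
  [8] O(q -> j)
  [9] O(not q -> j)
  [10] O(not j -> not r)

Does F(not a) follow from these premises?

Premises 8 and 9 are O(q -> j) and O(not q -> j); every ideal world satisfies q or not q, so in either case j holds — hence O(j).
Premise 2, O(v -> not j), contraposes to O(j -> not v); with O(j) we get O(not v).
The contrapositive of premise 7 (O(p -> v)) is O(not v -> not p), and O(not v) is already established, so O(not p).
With premise 1, O(not p -> not s), the K-axiom yields O(not s).
With premise 4, O(not s -> a), the K-axiom yields O(a).
Premises 3, 5, 6, 10 do not contribute to this derivation.
So O(a) holds, i.e. F(not a). The claim follows.

Yes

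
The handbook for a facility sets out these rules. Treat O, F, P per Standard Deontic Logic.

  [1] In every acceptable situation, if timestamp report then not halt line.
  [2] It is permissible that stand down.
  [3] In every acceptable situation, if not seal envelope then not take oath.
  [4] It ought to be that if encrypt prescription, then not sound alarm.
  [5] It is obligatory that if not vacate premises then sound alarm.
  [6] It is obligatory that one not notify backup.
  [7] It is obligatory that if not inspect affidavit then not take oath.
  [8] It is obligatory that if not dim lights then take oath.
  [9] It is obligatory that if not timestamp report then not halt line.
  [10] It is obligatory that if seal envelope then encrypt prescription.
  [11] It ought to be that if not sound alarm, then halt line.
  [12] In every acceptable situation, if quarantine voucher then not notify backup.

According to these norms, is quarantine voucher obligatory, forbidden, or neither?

Premise 12 is O(quarantine_voucher → ¬notify_backup); even if O(¬notify_backup) held, inferring O(quarantine_voucher) would be affirming the consequent — invalid.
No premise or chain of K-axiom applications forces O(quarantine_voucher), and none forces O(¬quarantine_voucher). So quarantine_voucher is neither obligatory nor forbidden under these norms.

Neither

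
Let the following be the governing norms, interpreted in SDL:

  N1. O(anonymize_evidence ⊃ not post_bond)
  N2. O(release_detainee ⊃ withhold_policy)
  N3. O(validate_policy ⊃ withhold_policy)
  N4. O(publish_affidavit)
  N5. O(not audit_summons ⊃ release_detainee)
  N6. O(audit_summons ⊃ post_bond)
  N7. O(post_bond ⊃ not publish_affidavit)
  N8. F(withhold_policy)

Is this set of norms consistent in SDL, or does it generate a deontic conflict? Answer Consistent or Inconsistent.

Premise 4 states O(publish_affidavit) outright.
Premise 7, O(post_bond ⊃ not publish_affidavit), contraposes to O(publish_affidavit ⊃ not post_bond); with O(publish_affidavit) we get O(not post_bond).
Premise 6 is O(audit_summons ⊃ post_bond); contrapositively O(not post_bond ⊃ not audit_summons). Since O(not post_bond) holds, K gives O(not audit_summons).
Premise 5 is O(not audit_summons ⊃ release_detainee); since O(not audit_summons), deontic closure gives O(release_detainee).
Applying K to premise 2 (O(release_detainee ⊃ withhold_policy)) and O(release_detainee) yields O(withhold_policy).
Yet premise 8 is F(withhold_policy), i.e. O(not withhold_policy).
We now have both O(withhold_policy) and O(not withhold_policy) — withhold_policy is simultaneously obligatory and forbidden, violating the D-axiom.

Inconsistent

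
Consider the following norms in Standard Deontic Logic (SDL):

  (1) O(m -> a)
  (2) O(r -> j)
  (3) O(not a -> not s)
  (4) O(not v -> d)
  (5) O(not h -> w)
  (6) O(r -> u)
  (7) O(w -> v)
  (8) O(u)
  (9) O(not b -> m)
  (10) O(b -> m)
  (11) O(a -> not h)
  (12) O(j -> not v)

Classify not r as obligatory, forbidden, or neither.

By case analysis on not b: premise 9 gives O(not b -> m) and premise 10 gives O(b -> m), so O(m) either way.
Applying K to premise 1 (O(m -> a)) and O(m) yields O(a).
From O(a) and premise 11, O(a -> not h), we obtain O(not h).
From O(not h) and premise 5, O(not h -> w), we obtain O(w).
From O(w) and premise 7, O(w -> v), we obtain O(v).
The contrapositive of premise 12 (O(j -> not v)) is O(v -> not j), and O(v) is already established, so O(not j).
Premise 2, O(r -> j), contraposes to O(not j -> not r); with O(not j) we get O(not r).
Premises 3, 4, 6, 8 do not contribute to this derivation.
Hence not r is obligatory.

Obligatory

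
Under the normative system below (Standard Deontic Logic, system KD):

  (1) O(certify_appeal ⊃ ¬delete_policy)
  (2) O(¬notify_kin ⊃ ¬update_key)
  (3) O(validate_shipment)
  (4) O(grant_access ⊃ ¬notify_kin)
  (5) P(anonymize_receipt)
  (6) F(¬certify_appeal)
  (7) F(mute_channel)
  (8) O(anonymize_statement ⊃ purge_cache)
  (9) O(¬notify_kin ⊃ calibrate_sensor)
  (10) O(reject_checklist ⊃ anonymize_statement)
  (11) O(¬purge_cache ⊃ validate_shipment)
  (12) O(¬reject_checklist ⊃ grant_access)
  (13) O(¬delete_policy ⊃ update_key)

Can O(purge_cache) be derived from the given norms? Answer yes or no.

Yes

Premise 6, F(¬certify_appeal), is equivalent to O(certify_appeal).
Applying K to premise 1 (O(certify_appeal ⊃ ¬delete_policy)) and O(certify_appeal) yields O(¬delete_policy).
Applying K to premise 13 (O(¬delete_policy ⊃ update_key)) and O(¬delete_policy) yields O(update_key).
Premise 2 is O(¬notify_kin ⊃ ¬update_key); contrapositively O(update_key ⊃ notify_kin). Since O(update_key) holds, K gives O(notify_kin).
The contrapositive of premise 4 (O(grant_access ⊃ ¬notify_kin)) is O(notify_kin ⊃ ¬grant_access), and O(notify_kin) is already established, so O(¬grant_access).
Premise 12 is O(¬reject_checklist ⊃ grant_access); contrapositively O(¬grant_access ⊃ reject_checklist). Since O(¬grant_access) holds, K gives O(reject_checklist).
From O(reject_checklist) and premise 10, O(reject_checklist ⊃ anonymize_statement), we obtain O(anonymize_statement).
Premise 8 is O(anonymize_statement ⊃ purge_cache); since O(anonymize_statement), deontic closure gives O(purge_cache).
Premises 3, 5, 7, 9, 11 do not contribute to this derivation.
So O(purge_cache) follows.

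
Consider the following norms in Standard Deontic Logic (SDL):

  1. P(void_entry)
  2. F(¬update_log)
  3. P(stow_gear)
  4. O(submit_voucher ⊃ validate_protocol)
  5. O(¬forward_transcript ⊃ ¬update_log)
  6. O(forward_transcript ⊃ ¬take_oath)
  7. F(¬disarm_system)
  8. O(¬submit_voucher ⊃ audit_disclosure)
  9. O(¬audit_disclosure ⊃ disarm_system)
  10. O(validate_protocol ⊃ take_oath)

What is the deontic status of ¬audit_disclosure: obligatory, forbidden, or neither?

Forbidden

Premise 2 is F(¬update_log), i.e. O(update_log).
Premise 5 is O(¬forward_transcript ⊃ ¬update_log); contrapositively O(update_log ⊃ forward_transcript). Since O(update_log) holds, K gives O(forward_transcript).
With premise 6, O(forward_transcript ⊃ ¬take_oath), the K-axiom yields O(¬take_oath).
Premise 10, O(validate_protocol ⊃ take_oath), contraposes to O(¬take_oath ⊃ ¬validate_protocol); with O(¬take_oath) we get O(¬validate_protocol).
Premise 4, O(submit_voucher ⊃ validate_protocol), contraposes to O(¬validate_protocol ⊃ ¬submit_voucher); with O(¬validate_protocol) we get O(¬submit_voucher).
With premise 8, O(¬submit_voucher ⊃ audit_disclosure), the K-axiom yields O(audit_disclosure).
Premises 1, 3, 7, 9 do not contribute to this derivation.
Thus O(audit_disclosure), which is F(¬audit_disclosure): ¬audit_disclosure is forbidden.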